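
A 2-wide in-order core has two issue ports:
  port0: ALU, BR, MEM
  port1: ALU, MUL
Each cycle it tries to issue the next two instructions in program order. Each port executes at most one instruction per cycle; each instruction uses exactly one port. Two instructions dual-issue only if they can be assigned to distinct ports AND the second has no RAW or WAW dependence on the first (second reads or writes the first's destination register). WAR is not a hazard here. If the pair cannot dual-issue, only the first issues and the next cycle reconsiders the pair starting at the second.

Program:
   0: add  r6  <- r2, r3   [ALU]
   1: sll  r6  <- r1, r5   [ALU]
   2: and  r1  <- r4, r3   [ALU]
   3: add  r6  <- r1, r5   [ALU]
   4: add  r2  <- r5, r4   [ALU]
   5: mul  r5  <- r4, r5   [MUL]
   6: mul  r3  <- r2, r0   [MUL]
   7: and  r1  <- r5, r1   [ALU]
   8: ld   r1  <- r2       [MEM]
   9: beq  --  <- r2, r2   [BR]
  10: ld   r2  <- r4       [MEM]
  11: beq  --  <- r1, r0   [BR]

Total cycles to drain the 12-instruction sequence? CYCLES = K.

CYCLES = 9

c0: i0 add  WAW r6
c1: i1/i2 sll/and  2-wide
c2: i3/i4 add/add  2-wide
c3: i5 mul  no-port MUL/MUL
c4: i6/i7 mul/and  2-wide
c5: i8 ld  no-port MEM/BR
c6: i9 beq  no-port BR/MEM
c7: i10 ld  no-port MEM/BR
c8: i11 beq  tail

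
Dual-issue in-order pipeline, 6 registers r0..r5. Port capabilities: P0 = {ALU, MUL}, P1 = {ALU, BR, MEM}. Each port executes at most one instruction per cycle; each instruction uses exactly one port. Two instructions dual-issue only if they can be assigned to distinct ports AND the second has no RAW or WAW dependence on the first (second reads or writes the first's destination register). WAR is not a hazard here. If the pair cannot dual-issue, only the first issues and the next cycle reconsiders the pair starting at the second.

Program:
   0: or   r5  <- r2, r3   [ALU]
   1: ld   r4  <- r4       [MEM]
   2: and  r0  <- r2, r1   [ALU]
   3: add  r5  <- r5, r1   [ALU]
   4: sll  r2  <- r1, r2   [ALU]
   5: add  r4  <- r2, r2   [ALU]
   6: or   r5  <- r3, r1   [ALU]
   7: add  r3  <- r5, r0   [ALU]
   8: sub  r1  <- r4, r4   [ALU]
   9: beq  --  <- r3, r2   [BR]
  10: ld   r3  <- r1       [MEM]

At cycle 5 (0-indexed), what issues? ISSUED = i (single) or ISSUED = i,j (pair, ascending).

[0] i0/i1  or ld  -- pair
[1] i2/i3  and add  -- pair
[2] i4  sll  -- RAW r2
[3] i5/i6  add or  -- pair
[4] i7/i8  add sub  -- pair
[5] i9  beq  -- no-port BR/MEM
[6] i10  ld  -- tail

ISSUED = 9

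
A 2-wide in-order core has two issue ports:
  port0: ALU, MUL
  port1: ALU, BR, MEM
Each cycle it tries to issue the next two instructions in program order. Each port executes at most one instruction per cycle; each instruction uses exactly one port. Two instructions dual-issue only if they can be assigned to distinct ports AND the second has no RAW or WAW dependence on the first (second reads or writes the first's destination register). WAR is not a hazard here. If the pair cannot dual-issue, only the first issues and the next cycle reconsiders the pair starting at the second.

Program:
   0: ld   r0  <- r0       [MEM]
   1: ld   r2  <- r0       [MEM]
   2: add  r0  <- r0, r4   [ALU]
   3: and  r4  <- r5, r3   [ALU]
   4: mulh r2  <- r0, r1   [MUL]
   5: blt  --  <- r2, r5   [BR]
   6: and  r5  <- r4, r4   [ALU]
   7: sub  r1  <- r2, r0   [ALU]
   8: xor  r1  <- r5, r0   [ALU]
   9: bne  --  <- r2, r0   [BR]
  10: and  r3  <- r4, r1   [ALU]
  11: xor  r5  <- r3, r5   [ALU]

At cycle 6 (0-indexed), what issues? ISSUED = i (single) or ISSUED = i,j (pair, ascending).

ISSUED = 10

#0 head=0: ld i0 no-port MEM/MEM
#1 head=1: ld add i1/i2 dual
#2 head=3: and mulh i3/i4 dual
#3 head=5: blt and i5/i6 dual
#4 head=7: sub i7 WAW r1
#5 head=8: xor bne i8/i9 dual
#6 head=10: and i10 RAW r3
#7 head=11: xor i11 tail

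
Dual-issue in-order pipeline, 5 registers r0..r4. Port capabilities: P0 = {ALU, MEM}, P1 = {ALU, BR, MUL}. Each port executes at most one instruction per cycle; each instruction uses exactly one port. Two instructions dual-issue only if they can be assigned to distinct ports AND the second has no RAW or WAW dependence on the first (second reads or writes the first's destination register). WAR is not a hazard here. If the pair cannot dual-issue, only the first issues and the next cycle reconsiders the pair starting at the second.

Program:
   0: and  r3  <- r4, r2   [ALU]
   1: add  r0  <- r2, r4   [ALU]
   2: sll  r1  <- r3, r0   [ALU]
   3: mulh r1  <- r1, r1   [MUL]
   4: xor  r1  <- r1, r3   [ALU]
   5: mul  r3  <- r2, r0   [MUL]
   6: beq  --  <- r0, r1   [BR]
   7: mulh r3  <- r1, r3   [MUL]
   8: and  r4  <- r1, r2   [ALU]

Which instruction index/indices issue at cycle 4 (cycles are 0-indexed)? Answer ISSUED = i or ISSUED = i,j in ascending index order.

ISSUED = 6

0. and add @i0,i1  | pair
1. sll @i2  | RAW+WAW r1
2. mulh @i3  | RAW+WAW r1
3. xor mul @i4,i5  | pair
4. beq @i6  | no-port BR/MUL
5. mulh and @i7,i8  | pair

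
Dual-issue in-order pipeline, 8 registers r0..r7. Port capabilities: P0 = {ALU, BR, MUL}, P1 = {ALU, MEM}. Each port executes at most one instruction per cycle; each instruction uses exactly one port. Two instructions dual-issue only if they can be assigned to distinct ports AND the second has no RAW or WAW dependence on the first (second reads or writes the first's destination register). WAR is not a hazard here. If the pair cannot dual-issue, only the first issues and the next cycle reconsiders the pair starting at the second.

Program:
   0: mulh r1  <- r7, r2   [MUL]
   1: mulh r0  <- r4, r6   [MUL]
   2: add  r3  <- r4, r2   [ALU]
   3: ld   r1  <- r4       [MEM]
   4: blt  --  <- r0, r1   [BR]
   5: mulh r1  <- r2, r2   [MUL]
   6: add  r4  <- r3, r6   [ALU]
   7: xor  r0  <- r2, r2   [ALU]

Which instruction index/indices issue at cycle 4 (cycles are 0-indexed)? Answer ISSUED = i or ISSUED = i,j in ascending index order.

#0 head=0: mulh.MUL i0 no-port MUL/MUL
#1 head=1: mulh.MUL+add.ALU i1+i2 2-wide
#2 head=3: ld.MEM i3 RAW r1
#3 head=4: blt.BR i4 no-port BR/MUL
#4 head=5: mulh.MUL+add.ALU i5+i6 2-wide
#5 head=7: xor.ALU i7 tail

ISSUED = 5,6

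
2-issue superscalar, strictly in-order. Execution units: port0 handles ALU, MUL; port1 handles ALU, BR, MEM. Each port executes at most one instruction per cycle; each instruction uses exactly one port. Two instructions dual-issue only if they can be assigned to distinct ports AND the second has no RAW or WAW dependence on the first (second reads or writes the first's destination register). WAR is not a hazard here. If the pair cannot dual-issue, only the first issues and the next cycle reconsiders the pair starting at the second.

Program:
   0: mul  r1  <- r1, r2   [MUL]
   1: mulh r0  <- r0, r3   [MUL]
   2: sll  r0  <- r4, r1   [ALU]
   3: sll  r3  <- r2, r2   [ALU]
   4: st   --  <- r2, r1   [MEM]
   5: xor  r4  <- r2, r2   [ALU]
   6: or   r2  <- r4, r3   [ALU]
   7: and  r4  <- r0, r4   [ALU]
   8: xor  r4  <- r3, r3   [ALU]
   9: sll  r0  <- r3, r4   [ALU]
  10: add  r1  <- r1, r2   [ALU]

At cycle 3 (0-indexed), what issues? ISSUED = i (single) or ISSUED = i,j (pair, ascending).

[0] i0  mul  -- no-port MUL/MUL
[1] i1  mulh  -- WAW r0
[2] i2/i3  sll;sll  -- 2-wide
[3] i4/i5  st;xor  -- 2-wide
[4] i6/i7  or;and  -- 2-wide
[5] i8  xor  -- RAW r4
[6] i9/i10  sll;add  -- 2-wide

ISSUED = 4,5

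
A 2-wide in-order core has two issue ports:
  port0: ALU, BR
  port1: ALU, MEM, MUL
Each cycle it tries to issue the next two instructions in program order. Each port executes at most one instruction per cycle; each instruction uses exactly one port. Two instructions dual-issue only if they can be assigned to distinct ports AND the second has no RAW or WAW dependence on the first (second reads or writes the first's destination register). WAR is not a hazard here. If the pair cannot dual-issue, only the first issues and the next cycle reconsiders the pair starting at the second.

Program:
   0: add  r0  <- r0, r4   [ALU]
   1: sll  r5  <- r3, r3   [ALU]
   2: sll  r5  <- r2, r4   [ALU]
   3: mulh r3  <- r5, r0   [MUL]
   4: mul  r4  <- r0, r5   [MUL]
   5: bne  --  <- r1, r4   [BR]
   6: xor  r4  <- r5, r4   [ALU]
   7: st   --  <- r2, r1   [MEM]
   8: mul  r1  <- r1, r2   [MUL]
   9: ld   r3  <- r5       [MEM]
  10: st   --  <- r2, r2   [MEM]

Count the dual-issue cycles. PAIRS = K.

PAIRS = 2

c0: i0/i1 add.ALU;sll.ALU  pair
c1: i2 sll.ALU  RAW r5
c2: i3 mulh.MUL  no-port MUL/MUL
c3: i4 mul.MUL  RAW r4
c4: i5/i6 bne.BR;xor.ALU  pair
c5: i7 st.MEM  no-port MEM/MUL
c6: i8 mul.MUL  no-port MUL/MEM
c7: i9 ld.MEM  no-port MEM/MEM
c8: i10 st.MEM  tail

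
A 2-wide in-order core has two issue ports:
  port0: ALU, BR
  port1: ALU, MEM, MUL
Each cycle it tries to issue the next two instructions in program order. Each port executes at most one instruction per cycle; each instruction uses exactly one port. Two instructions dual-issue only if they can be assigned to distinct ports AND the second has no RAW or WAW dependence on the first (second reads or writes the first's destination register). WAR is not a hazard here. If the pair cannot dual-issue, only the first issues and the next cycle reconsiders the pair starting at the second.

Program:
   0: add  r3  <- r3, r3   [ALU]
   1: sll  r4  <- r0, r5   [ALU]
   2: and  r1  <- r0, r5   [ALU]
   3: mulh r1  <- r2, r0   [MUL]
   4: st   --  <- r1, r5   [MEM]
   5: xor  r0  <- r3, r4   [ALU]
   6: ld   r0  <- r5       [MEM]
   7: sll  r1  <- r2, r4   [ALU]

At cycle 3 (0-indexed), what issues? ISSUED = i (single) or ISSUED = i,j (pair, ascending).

ISSUED = 4,5

[0] i0/i1  add sll  -- 2-wide
[1] i2  and  -- WAW r1
[2] i3  mulh  -- no-port MUL/MEM
[3] i4/i5  st xor  -- 2-wide
[4] i6/i7  ld sll  -- 2-wide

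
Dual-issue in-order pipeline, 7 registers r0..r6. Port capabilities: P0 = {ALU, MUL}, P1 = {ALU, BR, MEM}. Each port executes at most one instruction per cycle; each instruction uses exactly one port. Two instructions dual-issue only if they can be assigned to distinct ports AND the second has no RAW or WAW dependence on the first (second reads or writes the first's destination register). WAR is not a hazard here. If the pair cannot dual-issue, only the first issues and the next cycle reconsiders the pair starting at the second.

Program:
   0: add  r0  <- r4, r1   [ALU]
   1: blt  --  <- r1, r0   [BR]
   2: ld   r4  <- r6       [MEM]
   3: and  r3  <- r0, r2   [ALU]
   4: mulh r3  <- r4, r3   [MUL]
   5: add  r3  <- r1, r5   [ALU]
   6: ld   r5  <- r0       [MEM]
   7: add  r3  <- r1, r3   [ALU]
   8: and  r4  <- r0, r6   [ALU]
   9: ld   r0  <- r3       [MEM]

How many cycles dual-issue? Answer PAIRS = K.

t=0 i0:add.ALU ; RAW r0
t=1 i1:blt.BR ; no-port BR/MEM
t=2 i2+i3:ld.MEM/and.ALU ; dual
t=3 i4:mulh.MUL ; WAW r3
t=4 i5+i6:add.ALU/ld.MEM ; dual
t=5 i7+i8:add.ALU/and.ALU ; dual
t=6 i9:ld.MEM ; tail

PAIRS = 3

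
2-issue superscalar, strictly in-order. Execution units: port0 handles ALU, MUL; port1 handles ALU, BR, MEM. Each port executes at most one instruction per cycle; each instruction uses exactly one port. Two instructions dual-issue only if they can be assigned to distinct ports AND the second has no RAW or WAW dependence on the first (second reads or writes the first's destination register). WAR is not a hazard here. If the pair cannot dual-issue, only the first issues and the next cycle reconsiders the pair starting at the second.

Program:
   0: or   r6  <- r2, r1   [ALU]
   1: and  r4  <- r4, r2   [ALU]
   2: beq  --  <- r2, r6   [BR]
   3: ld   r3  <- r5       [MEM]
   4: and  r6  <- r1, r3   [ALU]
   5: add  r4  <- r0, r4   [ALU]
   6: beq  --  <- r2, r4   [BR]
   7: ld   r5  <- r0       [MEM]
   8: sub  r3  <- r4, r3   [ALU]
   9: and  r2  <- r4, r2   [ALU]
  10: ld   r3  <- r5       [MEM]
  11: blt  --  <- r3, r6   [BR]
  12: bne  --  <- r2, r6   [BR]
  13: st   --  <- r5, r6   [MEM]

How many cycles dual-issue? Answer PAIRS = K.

0. or;and @i0,i1  | pair
1. beq @i2  | no-port BR/MEM
2. ld @i3  | RAW r3
3. and;add @i4,i5  | pair
4. beq @i6  | no-port BR/MEM
5. ld;sub @i7,i8  | pair
6. and;ld @i9,i10  | pair
7. blt @i11  | no-port BR/BR
8. bne @i12  | no-port BR/MEM
9. st @i13  | tail

PAIRS = 4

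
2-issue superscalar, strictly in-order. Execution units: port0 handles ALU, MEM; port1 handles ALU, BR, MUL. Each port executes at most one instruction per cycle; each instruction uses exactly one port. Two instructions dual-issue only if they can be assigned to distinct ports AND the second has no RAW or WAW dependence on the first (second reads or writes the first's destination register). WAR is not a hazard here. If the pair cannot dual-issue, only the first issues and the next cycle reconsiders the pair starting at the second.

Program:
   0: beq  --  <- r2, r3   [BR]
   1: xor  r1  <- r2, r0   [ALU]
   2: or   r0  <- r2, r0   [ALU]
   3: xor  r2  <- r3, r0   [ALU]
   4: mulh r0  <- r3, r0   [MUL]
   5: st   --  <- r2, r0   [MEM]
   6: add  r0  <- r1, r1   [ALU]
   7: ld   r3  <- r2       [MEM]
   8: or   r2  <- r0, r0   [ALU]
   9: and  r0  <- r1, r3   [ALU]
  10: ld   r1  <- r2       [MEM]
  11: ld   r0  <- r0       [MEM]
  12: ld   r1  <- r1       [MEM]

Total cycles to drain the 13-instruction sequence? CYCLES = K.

CYCLES = 8

[0] i0,i1  beq.BR/xor.ALU  -- pair
[1] i2  or.ALU  -- RAW r0
[2] i3,i4  xor.ALU/mulh.MUL  -- pair
[3] i5,i6  st.MEM/add.ALU  -- pair
[4] i7,i8  ld.MEM/or.ALU  -- pair
[5] i9,i10  and.ALU/ld.MEM  -- pair
[6] i11  ld.MEM  -- no-port MEM/MEM
[7] i12  ld.MEM  -- tail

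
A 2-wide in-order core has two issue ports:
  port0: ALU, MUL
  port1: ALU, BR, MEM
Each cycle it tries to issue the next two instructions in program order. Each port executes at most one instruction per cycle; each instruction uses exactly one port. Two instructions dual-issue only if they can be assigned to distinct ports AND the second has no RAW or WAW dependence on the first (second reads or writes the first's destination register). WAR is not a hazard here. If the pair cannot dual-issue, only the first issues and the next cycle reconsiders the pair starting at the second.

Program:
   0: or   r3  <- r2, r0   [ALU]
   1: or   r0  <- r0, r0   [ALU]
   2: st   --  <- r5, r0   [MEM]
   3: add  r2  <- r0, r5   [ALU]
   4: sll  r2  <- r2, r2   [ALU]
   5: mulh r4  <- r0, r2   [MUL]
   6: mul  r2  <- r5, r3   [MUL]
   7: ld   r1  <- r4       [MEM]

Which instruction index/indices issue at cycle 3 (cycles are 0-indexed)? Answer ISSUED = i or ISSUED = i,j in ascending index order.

#0 head=0: or.ALU;or.ALU i0,i1 dual
#1 head=2: st.MEM;add.ALU i2,i3 dual
#2 head=4: sll.ALU i4 RAW r2
#3 head=5: mulh.MUL i5 no-port MUL/MUL
#4 head=6: mul.MUL;ld.MEM i6,i7 dual

ISSUED = 5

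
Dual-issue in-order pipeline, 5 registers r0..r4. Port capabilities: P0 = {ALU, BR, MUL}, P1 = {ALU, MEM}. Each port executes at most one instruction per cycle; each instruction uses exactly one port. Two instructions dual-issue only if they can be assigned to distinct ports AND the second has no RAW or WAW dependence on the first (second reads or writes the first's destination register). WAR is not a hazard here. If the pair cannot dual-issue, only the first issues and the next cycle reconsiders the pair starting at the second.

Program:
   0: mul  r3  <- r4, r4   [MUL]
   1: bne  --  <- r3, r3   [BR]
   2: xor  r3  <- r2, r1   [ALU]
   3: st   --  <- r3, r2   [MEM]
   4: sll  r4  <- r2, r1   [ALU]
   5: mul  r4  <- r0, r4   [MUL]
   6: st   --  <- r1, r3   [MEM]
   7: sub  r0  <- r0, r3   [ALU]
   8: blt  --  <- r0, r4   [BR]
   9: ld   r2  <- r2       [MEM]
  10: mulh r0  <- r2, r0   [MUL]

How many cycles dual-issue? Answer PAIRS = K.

PAIRS = 4

[0] i0  mul  -- no-port MUL/BR
[1] i1/i2  bne+xor  -- pair
[2] i3/i4  st+sll  -- pair
[3] i5/i6  mul+st  -- pair
[4] i7  sub  -- RAW r0
[5] i8/i9  blt+ld  -- pair
[6] i10  mulh  -- tail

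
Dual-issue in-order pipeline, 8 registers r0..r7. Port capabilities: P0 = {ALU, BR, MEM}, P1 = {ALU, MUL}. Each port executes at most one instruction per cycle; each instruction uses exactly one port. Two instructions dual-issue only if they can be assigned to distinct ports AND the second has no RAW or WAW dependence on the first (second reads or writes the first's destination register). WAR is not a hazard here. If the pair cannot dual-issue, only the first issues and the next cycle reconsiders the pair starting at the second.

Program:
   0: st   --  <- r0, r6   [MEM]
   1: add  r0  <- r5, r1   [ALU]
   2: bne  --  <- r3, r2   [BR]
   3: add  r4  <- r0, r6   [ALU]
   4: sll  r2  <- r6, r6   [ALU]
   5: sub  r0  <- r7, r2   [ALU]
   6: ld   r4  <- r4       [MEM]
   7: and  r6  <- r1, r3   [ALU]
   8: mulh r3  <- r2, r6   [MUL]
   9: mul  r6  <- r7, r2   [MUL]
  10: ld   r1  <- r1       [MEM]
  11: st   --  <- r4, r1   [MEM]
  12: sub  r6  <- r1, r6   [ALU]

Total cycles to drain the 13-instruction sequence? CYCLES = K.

CYCLES = 8

[0] i0&i1  st+add  -- pair
[1] i2&i3  bne+add  -- pair
[2] i4  sll  -- RAW r2
[3] i5&i6  sub+ld  -- pair
[4] i7  and  -- RAW r6
[5] i8  mulh  -- no-port MUL/MUL
[6] i9&i10  mul+ld  -- pair
[7] i11&i12  st+sub  -- pair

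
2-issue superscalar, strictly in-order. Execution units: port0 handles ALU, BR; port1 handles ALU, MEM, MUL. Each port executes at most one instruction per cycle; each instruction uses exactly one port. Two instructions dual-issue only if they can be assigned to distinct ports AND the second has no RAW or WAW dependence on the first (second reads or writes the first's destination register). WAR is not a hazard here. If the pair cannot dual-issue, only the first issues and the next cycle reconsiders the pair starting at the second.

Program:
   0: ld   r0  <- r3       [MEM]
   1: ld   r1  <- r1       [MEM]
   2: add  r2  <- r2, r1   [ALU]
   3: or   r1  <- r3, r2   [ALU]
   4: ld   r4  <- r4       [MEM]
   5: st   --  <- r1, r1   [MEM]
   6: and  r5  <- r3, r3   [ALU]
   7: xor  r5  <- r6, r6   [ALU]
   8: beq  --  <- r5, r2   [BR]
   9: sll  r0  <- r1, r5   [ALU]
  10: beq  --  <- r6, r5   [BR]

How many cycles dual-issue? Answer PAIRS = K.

[0] i0  ld.MEM  -- no-port MEM/MEM
[1] i1  ld.MEM  -- RAW r1
[2] i2  add.ALU  -- RAW r2
[3] i3&i4  or.ALU ld.MEM  -- 2-wide
[4] i5&i6  st.MEM and.ALU  -- 2-wide
[5] i7  xor.ALU  -- RAW r5
[6] i8&i9  beq.BR sll.ALU  -- 2-wide
[7] i10  beq.BR  -- tail

PAIRS = 3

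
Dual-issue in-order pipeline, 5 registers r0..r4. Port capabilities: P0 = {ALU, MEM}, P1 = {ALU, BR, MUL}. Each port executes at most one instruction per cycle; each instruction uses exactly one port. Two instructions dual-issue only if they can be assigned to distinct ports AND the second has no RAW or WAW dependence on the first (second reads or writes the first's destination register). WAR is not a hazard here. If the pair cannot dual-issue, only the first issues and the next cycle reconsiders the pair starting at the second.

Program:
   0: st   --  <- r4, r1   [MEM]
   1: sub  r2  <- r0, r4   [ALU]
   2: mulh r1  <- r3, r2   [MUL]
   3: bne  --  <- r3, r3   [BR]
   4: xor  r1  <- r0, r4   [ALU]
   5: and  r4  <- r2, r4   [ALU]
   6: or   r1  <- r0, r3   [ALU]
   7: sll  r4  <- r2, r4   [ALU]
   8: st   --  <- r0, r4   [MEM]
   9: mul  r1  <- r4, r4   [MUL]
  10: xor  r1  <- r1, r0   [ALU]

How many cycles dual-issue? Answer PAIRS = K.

  cy0 -> i0,i1 (st;sub) 2-wide
  cy1 -> i2 (mulh) no-port MUL/BR
  cy2 -> i3,i4 (bne;xor) 2-wide
  cy3 -> i5,i6 (and;or) 2-wide
  cy4 -> i7 (sll) RAW r4
  cy5 -> i8,i9 (st;mul) 2-wide
  cy6 -> i10 (xor) tail

PAIRS = 4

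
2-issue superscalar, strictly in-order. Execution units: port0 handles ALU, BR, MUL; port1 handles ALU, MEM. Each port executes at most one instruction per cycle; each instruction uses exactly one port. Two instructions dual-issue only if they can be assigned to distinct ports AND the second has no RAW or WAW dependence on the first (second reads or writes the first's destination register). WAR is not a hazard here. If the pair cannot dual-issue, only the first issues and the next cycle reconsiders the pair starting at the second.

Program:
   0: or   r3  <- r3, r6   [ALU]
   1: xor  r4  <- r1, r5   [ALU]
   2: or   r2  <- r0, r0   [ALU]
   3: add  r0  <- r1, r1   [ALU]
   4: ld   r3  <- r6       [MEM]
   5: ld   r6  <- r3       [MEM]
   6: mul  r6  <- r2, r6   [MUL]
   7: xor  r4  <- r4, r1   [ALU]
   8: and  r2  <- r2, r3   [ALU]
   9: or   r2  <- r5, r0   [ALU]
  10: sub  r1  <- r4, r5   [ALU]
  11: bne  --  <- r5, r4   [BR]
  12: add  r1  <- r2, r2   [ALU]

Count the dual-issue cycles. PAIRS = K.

PAIRS = 5

c0: i0/i1 or.ALU/xor.ALU  pair
c1: i2/i3 or.ALU/add.ALU  pair
c2: i4 ld.MEM  no-port MEM/MEM
c3: i5 ld.MEM  RAW+WAW r6
c4: i6/i7 mul.MUL/xor.ALU  pair
c5: i8 and.ALU  WAW r2
c6: i9/i10 or.ALU/sub.ALU  pair
c7: i11/i12 bne.BR/add.ALU  pair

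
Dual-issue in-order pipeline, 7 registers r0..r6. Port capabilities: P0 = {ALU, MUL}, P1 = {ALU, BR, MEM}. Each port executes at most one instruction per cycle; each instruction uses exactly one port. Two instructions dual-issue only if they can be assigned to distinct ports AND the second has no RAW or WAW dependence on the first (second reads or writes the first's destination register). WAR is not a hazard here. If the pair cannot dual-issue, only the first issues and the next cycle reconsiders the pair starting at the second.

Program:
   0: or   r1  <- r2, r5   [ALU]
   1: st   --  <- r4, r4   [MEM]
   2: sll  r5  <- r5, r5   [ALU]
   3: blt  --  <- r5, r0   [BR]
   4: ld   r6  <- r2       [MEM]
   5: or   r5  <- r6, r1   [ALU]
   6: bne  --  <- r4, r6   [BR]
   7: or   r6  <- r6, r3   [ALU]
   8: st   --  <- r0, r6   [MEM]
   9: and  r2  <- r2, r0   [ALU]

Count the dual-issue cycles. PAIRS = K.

[0] i0/i1  or st  -- pair
[1] i2  sll  -- RAW r5
[2] i3  blt  -- no-port BR/MEM
[3] i4  ld  -- RAW r6
[4] i5/i6  or bne  -- pair
[5] i7  or  -- RAW r6
[6] i8/i9  st and  -- pair

PAIRS = 3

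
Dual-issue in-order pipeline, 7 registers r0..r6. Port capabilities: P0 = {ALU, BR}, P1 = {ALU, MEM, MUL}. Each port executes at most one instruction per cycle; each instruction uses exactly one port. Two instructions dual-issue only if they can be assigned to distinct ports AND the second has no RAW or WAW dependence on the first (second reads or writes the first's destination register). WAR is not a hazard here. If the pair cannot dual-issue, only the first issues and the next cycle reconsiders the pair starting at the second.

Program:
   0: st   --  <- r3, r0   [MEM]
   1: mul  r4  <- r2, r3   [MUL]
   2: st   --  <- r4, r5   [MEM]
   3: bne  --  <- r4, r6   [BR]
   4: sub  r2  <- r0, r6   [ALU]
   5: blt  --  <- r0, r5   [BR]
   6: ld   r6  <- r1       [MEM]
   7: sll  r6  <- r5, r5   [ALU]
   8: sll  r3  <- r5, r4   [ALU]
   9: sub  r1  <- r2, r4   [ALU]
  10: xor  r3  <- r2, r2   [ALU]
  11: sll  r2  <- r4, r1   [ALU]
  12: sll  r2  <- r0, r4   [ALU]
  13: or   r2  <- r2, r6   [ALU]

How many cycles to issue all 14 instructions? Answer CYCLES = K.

CYCLES = 10

0. st.MEM @i0  | no-port MEM/MUL
1. mul.MUL @i1  | no-port MUL/MEM
2. st.MEM/bne.BR @i2,i3  | pair
3. sub.ALU/blt.BR @i4,i5  | pair
4. ld.MEM @i6  | WAW r6
5. sll.ALU/sll.ALU @i7,i8  | pair
6. sub.ALU/xor.ALU @i9,i10  | pair
7. sll.ALU @i11  | WAW r2
8. sll.ALU @i12  | RAW+WAW r2
9. or.ALU @i13  | tail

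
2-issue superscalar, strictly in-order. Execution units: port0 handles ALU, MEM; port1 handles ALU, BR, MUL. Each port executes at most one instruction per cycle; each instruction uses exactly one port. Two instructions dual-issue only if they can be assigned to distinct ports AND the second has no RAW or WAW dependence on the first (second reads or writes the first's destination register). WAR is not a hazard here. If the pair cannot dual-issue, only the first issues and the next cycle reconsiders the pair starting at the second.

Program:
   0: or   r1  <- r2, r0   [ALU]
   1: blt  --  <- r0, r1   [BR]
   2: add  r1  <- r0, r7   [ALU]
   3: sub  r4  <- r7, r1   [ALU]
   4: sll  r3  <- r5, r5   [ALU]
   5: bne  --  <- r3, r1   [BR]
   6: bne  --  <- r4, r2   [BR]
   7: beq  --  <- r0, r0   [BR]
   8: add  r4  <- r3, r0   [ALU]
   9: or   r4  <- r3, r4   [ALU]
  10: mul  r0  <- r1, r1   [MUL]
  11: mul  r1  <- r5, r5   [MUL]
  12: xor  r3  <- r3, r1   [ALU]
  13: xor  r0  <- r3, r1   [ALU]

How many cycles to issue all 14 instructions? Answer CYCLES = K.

  cy0 -> i0 (or.ALU) RAW r1
  cy1 -> i1/i2 (blt.BR+add.ALU) pair
  cy2 -> i3/i4 (sub.ALU+sll.ALU) pair
  cy3 -> i5 (bne.BR) no-port BR/BR
  cy4 -> i6 (bne.BR) no-port BR/BR
  cy5 -> i7/i8 (beq.BR+add.ALU) pair
  cy6 -> i9/i10 (or.ALU+mul.MUL) pair
  cy7 -> i11 (mul.MUL) RAW r1
  cy8 -> i12 (xor.ALU) RAW r3
  cy9 -> i13 (xor.ALU) tail

CYCLES = 10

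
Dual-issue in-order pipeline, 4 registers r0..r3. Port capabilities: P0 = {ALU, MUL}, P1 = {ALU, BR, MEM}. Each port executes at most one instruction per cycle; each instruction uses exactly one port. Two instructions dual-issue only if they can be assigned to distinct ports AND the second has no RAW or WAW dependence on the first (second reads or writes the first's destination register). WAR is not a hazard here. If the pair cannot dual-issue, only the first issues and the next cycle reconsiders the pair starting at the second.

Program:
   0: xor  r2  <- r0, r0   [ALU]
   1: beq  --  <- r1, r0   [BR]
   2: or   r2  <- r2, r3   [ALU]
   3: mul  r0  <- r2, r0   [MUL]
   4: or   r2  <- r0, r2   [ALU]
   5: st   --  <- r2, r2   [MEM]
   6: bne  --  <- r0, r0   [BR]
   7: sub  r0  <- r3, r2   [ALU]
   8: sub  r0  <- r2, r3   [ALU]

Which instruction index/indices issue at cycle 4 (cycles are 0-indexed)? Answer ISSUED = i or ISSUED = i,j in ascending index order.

  cy0 -> i0&i1 (xor/beq) pair
  cy1 -> i2 (or) RAW r2
  cy2 -> i3 (mul) RAW r0
  cy3 -> i4 (or) RAW r2
  cy4 -> i5 (st) no-port MEM/BR
  cy5 -> i6&i7 (bne/sub) pair
  cy6 -> i8 (sub) tail

ISSUED = 5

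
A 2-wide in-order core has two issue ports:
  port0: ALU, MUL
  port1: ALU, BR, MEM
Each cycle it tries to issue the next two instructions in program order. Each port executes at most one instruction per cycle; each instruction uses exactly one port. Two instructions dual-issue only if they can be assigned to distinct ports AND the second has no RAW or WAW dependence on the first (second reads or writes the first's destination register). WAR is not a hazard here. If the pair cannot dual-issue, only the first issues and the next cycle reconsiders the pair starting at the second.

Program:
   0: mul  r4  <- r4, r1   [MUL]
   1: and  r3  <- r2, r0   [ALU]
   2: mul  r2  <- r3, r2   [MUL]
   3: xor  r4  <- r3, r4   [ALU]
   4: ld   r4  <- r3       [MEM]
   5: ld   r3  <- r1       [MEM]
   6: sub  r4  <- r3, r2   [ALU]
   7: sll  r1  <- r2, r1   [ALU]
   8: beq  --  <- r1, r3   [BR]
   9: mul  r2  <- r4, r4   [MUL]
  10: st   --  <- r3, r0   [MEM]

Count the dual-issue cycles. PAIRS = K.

#0 head=0: mul.MUL and.ALU i0+i1 pair
#1 head=2: mul.MUL xor.ALU i2+i3 pair
#2 head=4: ld.MEM i4 no-port MEM/MEM
#3 head=5: ld.MEM i5 RAW r3
#4 head=6: sub.ALU sll.ALU i6+i7 pair
#5 head=8: beq.BR mul.MUL i8+i9 pair
#6 head=10: st.MEM i10 tail

PAIRS = 4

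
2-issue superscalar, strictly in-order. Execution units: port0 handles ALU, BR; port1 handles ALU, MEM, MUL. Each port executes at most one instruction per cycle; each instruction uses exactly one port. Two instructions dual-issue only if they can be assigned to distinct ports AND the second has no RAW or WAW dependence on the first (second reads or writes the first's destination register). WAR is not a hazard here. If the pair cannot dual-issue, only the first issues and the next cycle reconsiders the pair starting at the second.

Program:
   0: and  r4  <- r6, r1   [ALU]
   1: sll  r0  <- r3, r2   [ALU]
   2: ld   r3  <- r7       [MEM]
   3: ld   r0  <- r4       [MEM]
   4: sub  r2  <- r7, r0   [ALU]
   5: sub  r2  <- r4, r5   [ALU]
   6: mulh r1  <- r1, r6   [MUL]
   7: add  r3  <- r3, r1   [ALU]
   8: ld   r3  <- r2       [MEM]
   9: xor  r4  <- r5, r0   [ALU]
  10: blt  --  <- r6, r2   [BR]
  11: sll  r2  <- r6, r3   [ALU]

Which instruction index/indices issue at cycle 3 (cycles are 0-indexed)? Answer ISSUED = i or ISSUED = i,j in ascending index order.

ISSUED = 4

t=0 i0/i1:and+sll ; dual
t=1 i2:ld ; no-port MEM/MEM
t=2 i3:ld ; RAW r0
t=3 i4:sub ; WAW r2
t=4 i5/i6:sub+mulh ; dual
t=5 i7:add ; WAW r3
t=6 i8/i9:ld+xor ; dual
t=7 i10/i11:blt+sll ; dual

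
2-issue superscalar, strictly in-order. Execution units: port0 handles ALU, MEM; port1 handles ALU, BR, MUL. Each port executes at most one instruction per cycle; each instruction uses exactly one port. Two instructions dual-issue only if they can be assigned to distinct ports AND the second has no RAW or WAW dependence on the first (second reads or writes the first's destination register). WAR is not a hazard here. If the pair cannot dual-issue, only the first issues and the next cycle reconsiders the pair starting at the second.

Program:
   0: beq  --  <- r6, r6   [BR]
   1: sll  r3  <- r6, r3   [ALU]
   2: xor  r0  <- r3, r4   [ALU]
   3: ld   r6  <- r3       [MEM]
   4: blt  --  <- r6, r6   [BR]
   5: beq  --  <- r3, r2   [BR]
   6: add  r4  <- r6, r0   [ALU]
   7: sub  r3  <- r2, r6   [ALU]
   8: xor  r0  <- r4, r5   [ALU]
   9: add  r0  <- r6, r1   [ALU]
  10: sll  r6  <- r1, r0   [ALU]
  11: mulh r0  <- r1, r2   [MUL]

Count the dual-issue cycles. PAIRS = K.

PAIRS = 5

#0 head=0: beq+sll i0,i1 dual
#1 head=2: xor+ld i2,i3 dual
#2 head=4: blt i4 no-port BR/BR
#3 head=5: beq+add i5,i6 dual
#4 head=7: sub+xor i7,i8 dual
#5 head=9: add i9 RAW r0
#6 head=10: sll+mulh i10,i11 dual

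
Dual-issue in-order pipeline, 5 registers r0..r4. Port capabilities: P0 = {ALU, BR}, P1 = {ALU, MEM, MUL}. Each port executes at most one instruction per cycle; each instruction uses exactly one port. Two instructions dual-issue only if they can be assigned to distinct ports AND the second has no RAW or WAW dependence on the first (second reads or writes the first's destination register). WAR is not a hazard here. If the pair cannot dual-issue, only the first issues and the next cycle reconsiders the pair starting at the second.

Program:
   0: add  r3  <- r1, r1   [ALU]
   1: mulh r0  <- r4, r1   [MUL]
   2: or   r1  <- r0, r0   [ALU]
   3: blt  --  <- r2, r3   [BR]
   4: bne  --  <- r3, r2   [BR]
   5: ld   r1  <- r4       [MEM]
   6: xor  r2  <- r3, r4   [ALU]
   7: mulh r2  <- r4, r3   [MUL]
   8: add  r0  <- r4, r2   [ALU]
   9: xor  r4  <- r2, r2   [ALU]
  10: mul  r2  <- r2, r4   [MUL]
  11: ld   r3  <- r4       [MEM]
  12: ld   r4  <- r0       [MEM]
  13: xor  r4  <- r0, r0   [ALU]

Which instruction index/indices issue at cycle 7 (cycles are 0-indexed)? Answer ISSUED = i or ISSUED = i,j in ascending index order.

ISSUED = 11

  cy0 -> i0+i1 (add;mulh) 2-wide
  cy1 -> i2+i3 (or;blt) 2-wide
  cy2 -> i4+i5 (bne;ld) 2-wide
  cy3 -> i6 (xor) WAW r2
  cy4 -> i7 (mulh) RAW r2
  cy5 -> i8+i9 (add;xor) 2-wide
  cy6 -> i10 (mul) no-port MUL/MEM
  cy7 -> i11 (ld) no-port MEM/MEM
  cy8 -> i12 (ld) WAW r4
  cy9 -> i13 (xor) tail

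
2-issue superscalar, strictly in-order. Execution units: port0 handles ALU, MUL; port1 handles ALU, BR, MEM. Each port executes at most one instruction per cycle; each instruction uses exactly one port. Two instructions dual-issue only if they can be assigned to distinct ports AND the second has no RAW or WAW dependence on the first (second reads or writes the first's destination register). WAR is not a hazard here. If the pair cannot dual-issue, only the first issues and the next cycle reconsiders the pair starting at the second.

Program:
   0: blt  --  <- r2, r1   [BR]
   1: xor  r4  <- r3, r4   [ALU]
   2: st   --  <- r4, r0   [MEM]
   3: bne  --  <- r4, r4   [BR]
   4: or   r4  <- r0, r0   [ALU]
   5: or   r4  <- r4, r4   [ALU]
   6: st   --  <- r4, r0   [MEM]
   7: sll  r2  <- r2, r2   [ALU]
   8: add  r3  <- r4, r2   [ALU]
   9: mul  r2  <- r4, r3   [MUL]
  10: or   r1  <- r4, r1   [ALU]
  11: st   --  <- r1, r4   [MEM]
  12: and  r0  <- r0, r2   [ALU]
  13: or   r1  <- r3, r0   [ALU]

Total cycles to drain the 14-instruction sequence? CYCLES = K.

#0 head=0: blt.BR xor.ALU i0+i1 2-wide
#1 head=2: st.MEM i2 no-port MEM/BR
#2 head=3: bne.BR or.ALU i3+i4 2-wide
#3 head=5: or.ALU i5 RAW r4
#4 head=6: st.MEM sll.ALU i6+i7 2-wide
#5 head=8: add.ALU i8 RAW r3
#6 head=9: mul.MUL or.ALU i9+i10 2-wide
#7 head=11: st.MEM and.ALU i11+i12 2-wide
#8 head=13: or.ALU i13 tail

CYCLES = 9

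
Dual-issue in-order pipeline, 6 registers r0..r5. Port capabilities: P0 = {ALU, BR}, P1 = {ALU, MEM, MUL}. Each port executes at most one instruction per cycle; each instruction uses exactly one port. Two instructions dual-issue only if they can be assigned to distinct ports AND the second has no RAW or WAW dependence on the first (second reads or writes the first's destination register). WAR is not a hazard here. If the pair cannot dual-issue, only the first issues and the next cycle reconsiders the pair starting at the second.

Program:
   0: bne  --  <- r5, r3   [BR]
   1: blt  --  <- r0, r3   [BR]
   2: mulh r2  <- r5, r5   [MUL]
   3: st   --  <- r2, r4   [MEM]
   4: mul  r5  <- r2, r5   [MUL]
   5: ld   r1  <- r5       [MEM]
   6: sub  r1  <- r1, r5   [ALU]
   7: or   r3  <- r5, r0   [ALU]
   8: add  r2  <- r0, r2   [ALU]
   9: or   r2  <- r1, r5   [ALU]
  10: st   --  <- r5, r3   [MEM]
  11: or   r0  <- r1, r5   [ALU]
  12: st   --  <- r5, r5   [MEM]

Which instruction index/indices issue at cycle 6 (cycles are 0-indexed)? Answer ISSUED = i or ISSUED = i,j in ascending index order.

#0 head=0: bne i0 no-port BR/BR
#1 head=1: blt mulh i1/i2 dual
#2 head=3: st i3 no-port MEM/MUL
#3 head=4: mul i4 no-port MUL/MEM
#4 head=5: ld i5 RAW+WAW r1
#5 head=6: sub or i6/i7 dual
#6 head=8: add i8 WAW r2
#7 head=9: or st i9/i10 dual
#8 head=11: or st i11/i12 dual

ISSUED = 8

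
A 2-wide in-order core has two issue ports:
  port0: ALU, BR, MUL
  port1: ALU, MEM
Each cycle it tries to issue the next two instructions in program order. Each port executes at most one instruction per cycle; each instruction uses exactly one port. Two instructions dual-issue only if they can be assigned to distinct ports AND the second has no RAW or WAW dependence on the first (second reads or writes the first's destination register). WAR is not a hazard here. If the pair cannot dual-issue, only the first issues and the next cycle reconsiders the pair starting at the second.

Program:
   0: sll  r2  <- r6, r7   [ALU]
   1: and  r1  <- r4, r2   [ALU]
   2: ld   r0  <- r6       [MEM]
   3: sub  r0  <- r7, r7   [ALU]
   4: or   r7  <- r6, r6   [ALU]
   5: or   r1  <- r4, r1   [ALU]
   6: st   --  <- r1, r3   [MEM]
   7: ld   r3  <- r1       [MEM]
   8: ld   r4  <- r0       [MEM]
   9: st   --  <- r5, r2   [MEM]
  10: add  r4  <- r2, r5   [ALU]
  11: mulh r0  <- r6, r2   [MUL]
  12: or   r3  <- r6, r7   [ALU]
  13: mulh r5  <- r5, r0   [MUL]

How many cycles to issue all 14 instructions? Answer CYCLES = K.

CYCLES = 10

#0 head=0: sll i0 RAW r2
#1 head=1: and/ld i1&i2 2-wide
#2 head=3: sub/or i3&i4 2-wide
#3 head=5: or i5 RAW r1
#4 head=6: st i6 no-port MEM/MEM
#5 head=7: ld i7 no-port MEM/MEM
#6 head=8: ld i8 no-port MEM/MEM
#7 head=9: st/add i9&i10 2-wide
#8 head=11: mulh/or i11&i12 2-wide
#9 head=13: mulh i13 tail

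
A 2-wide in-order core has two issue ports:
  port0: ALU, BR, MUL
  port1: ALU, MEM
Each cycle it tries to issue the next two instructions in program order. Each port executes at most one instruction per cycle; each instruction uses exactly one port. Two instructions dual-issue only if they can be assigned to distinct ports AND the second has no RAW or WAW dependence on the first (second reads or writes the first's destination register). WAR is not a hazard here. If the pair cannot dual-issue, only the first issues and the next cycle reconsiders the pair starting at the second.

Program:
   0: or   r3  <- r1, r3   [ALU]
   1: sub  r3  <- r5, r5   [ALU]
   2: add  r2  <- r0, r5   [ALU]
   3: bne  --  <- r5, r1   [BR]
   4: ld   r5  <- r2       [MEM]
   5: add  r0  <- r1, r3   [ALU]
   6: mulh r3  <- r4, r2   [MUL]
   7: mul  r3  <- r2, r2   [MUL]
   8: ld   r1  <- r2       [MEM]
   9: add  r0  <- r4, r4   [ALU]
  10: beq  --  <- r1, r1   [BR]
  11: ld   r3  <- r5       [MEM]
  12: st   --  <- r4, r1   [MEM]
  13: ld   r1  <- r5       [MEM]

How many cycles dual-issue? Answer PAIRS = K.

[0] i0  or.ALU  -- WAW r3
[1] i1,i2  sub.ALU;add.ALU  -- 2-wide
[2] i3,i4  bne.BR;ld.MEM  -- 2-wide
[3] i5,i6  add.ALU;mulh.MUL  -- 2-wide
[4] i7,i8  mul.MUL;ld.MEM  -- 2-wide
[5] i9,i10  add.ALU;beq.BR  -- 2-wide
[6] i11  ld.MEM  -- no-port MEM/MEM
[7] i12  st.MEM  -- no-port MEM/MEM
[8] i13  ld.MEM  -- tail

PAIRS = 5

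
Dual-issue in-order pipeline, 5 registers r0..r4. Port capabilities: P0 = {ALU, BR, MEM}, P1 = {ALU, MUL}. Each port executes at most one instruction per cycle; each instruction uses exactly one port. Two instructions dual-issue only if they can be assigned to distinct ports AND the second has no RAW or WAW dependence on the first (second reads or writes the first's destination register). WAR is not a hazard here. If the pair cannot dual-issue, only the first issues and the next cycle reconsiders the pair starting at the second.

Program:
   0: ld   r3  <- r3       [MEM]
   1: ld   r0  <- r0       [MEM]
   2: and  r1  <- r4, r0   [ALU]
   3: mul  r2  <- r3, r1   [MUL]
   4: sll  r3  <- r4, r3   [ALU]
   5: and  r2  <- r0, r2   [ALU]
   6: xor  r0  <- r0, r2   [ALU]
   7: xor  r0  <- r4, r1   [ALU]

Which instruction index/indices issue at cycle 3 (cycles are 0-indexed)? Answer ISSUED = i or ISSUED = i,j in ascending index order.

t=0 i0:ld.MEM ; no-port MEM/MEM
t=1 i1:ld.MEM ; RAW r0
t=2 i2:and.ALU ; RAW r1
t=3 i3/i4:mul.MUL/sll.ALU ; dual
t=4 i5:and.ALU ; RAW r2
t=5 i6:xor.ALU ; WAW r0
t=6 i7:xor.ALU ; tail

ISSUED = 3,4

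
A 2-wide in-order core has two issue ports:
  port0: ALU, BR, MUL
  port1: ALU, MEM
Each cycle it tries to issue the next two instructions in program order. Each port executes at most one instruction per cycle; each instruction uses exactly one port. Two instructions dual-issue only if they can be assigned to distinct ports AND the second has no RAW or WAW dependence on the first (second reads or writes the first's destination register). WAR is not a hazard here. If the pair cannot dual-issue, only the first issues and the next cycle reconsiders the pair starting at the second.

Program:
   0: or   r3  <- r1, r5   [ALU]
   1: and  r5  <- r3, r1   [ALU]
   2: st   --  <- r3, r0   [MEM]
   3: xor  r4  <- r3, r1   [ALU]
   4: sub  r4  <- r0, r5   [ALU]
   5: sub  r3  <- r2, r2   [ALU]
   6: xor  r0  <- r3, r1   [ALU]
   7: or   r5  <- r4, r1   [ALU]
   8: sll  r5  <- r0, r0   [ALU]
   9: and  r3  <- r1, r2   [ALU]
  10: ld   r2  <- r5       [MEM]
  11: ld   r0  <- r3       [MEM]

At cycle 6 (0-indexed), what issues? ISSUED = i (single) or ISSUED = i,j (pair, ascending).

  cy0 -> i0 (or.ALU) RAW r3
  cy1 -> i1/i2 (and.ALU st.MEM) 2-wide
  cy2 -> i3 (xor.ALU) WAW r4
  cy3 -> i4/i5 (sub.ALU sub.ALU) 2-wide
  cy4 -> i6/i7 (xor.ALU or.ALU) 2-wide
  cy5 -> i8/i9 (sll.ALU and.ALU) 2-wide
  cy6 -> i10 (ld.MEM) no-port MEM/MEM
  cy7 -> i11 (ld.MEM) tail

ISSUED = 10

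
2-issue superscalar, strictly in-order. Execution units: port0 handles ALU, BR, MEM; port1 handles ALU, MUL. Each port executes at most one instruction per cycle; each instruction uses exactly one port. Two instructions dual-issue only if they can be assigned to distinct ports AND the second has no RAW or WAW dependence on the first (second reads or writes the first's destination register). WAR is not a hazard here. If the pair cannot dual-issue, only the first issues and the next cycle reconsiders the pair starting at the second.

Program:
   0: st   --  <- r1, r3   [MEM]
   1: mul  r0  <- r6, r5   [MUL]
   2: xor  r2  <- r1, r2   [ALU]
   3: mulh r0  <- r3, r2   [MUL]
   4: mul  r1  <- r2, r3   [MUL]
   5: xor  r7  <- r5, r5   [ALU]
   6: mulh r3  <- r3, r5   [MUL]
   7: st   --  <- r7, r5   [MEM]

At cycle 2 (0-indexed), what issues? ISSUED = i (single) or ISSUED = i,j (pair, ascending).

[0] i0/i1  st;mul  -- 2-wide
[1] i2  xor  -- RAW r2
[2] i3  mulh  -- no-port MUL/MUL
[3] i4/i5  mul;xor  -- 2-wide
[4] i6/i7  mulh;st  -- 2-wide

ISSUED = 3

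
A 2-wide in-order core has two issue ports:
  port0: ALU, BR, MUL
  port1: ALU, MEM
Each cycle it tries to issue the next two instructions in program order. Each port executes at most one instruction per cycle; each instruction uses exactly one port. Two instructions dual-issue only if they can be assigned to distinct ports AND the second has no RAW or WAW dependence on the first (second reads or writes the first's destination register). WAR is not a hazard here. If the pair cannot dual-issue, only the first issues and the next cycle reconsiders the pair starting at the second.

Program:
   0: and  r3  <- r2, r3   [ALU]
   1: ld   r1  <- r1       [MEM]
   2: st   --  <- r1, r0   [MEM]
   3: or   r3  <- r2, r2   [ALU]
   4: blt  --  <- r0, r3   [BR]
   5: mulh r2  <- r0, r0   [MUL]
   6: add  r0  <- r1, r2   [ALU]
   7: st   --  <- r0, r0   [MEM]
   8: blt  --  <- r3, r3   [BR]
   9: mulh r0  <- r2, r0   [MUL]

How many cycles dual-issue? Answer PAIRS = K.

[0] i0+i1  and ld  -- pair
[1] i2+i3  st or  -- pair
[2] i4  blt  -- no-port BR/MUL
[3] i5  mulh  -- RAW r2
[4] i6  add  -- RAW r0
[5] i7+i8  st blt  -- pair
[6] i9  mulh  -- tail

PAIRS = 3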